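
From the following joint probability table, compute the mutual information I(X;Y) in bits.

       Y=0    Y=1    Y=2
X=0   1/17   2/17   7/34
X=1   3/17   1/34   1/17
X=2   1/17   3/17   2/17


H(X) = 1.5682, H(Y) = 1.5763, H(X,Y) = 2.9501
I(X;Y) = H(X) + H(Y) - H(X,Y) = 0.1945 bits


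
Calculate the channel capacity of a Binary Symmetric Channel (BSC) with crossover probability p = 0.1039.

For BSC with error probability p:
C = 1 - H(p) where H(p) is binary entropy
H(0.1039) = -0.1039 × log₂(0.1039) - 0.8961 × log₂(0.8961)
H(p) = 0.4812
C = 1 - 0.4812 = 0.5188 bits/use


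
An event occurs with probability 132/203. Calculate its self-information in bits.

Information content I(x) = -log₂(p(x))
I = -log₂(132/203) = -log₂(0.6502)
I = 0.6209 bits


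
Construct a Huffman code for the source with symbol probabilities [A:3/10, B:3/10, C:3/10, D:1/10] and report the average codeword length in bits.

Huffman tree construction:
Combine smallest probabilities repeatedly
Resulting codes:
  A: 01 (length 2)
  B: 10 (length 2)
  C: 11 (length 2)
  D: 00 (length 2)
Average length = Σ p(s) × length(s) = 2.0000 bits


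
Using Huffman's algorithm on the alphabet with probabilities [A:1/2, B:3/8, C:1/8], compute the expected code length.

Huffman tree construction:
Combine smallest probabilities repeatedly
Resulting codes:
  A: 0 (length 1)
  B: 11 (length 2)
  C: 10 (length 2)
Average length = Σ p(s) × length(s) = 1.5000 bits


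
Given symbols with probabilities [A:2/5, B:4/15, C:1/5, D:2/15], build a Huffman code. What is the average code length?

Huffman tree construction:
Combine smallest probabilities repeatedly
Resulting codes:
  A: 0 (length 1)
  B: 10 (length 2)
  C: 111 (length 3)
  D: 110 (length 3)
Average length = Σ p(s) × length(s) = 1.9333 bits


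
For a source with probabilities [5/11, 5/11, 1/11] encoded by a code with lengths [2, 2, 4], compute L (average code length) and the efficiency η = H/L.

Average length L = Σ p_i × l_i = 2.1818 bits
Entropy H = 1.3486 bits
Efficiency η = H/L × 100% = 61.81%


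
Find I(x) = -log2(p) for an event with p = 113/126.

Information content I(x) = -log₂(p(x))
I = -log₂(113/126) = -log₂(0.8968)
I = 0.1571 bits


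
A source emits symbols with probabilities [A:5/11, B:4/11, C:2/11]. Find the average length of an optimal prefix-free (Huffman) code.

Huffman tree construction:
Combine smallest probabilities repeatedly
Resulting codes:
  A: 0 (length 1)
  B: 11 (length 2)
  C: 10 (length 2)
Average length = Σ p(s) × length(s) = 1.5455 bits


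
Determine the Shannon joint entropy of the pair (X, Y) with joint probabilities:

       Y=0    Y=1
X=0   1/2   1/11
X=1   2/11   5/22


H(X,Y) = -Σ p(x,y) log₂ p(x,y)
  p(0,0)=1/2: -0.5000 × log₂(0.5000) = 0.5000
  p(0,1)=1/11: -0.0909 × log₂(0.0909) = 0.3145
  p(1,0)=2/11: -0.1818 × log₂(0.1818) = 0.4472
  p(1,1)=5/22: -0.2273 × log₂(0.2273) = 0.4858
H(X,Y) = 1.7475 bits


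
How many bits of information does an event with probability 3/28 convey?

Information content I(x) = -log₂(p(x))
I = -log₂(3/28) = -log₂(0.1071)
I = 3.2224 bits


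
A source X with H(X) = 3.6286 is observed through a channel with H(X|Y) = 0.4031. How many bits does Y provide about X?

I(X;Y) = H(X) - H(X|Y)
I(X;Y) = 3.6286 - 0.4031 = 3.2255 bits


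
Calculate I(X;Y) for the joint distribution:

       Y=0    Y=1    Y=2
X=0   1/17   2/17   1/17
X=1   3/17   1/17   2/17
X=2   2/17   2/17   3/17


H(X) = 1.5486, H(Y) = 1.5799, H(X,Y) = 3.0575
I(X;Y) = H(X) + H(Y) - H(X,Y) = 0.0710 bits


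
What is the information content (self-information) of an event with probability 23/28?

Information content I(x) = -log₂(p(x))
I = -log₂(23/28) = -log₂(0.8214)
I = 0.2838 bits


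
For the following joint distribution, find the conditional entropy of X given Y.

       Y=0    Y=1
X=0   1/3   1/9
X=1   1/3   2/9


H(X|Y) = Σ_y p(y) H(X|Y=y)
  p(Y=0) = 2/3, H(X|Y=0) = 1.0000
  p(Y=1) = 1/3, H(X|Y=1) = 0.9183
H(X|Y) = 0.6667×1.0000 + 0.3333×0.9183 = 0.9728 bits


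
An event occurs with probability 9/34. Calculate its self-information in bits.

Information content I(x) = -log₂(p(x))
I = -log₂(9/34) = -log₂(0.2647)
I = 1.9175 bits


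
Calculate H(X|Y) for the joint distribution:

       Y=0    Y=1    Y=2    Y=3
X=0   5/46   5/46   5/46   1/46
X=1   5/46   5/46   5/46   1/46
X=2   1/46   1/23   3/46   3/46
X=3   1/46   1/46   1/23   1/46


H(X|Y) = Σ_y p(y) H(X|Y=y)
  p(Y=0) = 6/23, H(X|Y=0) = 1.6500
  p(Y=1) = 13/46, H(X|Y=1) = 1.7605
  p(Y=2) = 15/46, H(X|Y=2) = 1.9086
  p(Y=3) = 3/23, H(X|Y=3) = 1.7925
H(X|Y) = 0.2609×1.6500 + 0.2826×1.7605 + 0.3261×1.9086 + 0.1304×1.7925 = 1.7841 bits


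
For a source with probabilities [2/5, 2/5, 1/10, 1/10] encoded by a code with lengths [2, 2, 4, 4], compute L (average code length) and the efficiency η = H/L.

Average length L = Σ p_i × l_i = 2.4000 bits
Entropy H = 1.7219 bits
Efficiency η = H/L × 100% = 71.75%


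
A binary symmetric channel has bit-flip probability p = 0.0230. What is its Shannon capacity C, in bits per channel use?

For BSC with error probability p:
C = 1 - H(p) where H(p) is binary entropy
H(0.0230) = -0.0230 × log₂(0.0230) - 0.9770 × log₂(0.9770)
H(p) = 0.1580
C = 1 - 0.1580 = 0.8420 bits/use


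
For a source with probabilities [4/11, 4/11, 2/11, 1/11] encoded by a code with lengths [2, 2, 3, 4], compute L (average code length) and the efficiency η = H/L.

Average length L = Σ p_i × l_i = 2.3636 bits
Entropy H = 1.8231 bits
Efficiency η = H/L × 100% = 77.13%


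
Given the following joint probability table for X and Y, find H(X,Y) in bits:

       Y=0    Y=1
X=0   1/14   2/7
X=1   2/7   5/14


H(X,Y) = -Σ p(x,y) log₂ p(x,y)
  p(0,0)=1/14: -0.0714 × log₂(0.0714) = 0.2720
  p(0,1)=2/7: -0.2857 × log₂(0.2857) = 0.5164
  p(1,0)=2/7: -0.2857 × log₂(0.2857) = 0.5164
  p(1,1)=5/14: -0.3571 × log₂(0.3571) = 0.5305
H(X,Y) = 1.8352 bits


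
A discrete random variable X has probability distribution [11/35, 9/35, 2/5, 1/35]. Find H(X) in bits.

H(X) = -Σ p(x) log₂ p(x)
  -11/35 × log₂(11/35) = 0.5248
  -9/35 × log₂(9/35) = 0.5038
  -2/5 × log₂(2/5) = 0.5288
  -1/35 × log₂(1/35) = 0.1466
H(X) = 1.7040 bits


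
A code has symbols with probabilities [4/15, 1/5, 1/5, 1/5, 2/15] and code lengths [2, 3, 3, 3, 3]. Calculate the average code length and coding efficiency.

Average length L = Σ p_i × l_i = 2.7333 bits
Entropy H = 2.2892 bits
Efficiency η = H/L × 100% = 83.75%


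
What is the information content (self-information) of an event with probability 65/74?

Information content I(x) = -log₂(p(x))
I = -log₂(65/74) = -log₂(0.8784)
I = 0.1871 bits


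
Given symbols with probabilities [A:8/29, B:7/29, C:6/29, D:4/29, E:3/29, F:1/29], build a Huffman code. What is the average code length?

Huffman tree construction:
Combine smallest probabilities repeatedly
Resulting codes:
  A: 10 (length 2)
  B: 01 (length 2)
  C: 00 (length 2)
  D: 110 (length 3)
  E: 1111 (length 4)
  F: 1110 (length 4)
Average length = Σ p(s) × length(s) = 2.4138 bits


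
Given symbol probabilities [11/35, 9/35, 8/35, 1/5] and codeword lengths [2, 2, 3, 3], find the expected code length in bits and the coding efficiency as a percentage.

Average length L = Σ p_i × l_i = 2.4286 bits
Entropy H = 1.9797 bits
Efficiency η = H/L × 100% = 81.52%


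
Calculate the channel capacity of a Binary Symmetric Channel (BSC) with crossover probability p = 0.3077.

For BSC with error probability p:
C = 1 - H(p) where H(p) is binary entropy
H(0.3077) = -0.3077 × log₂(0.3077) - 0.6923 × log₂(0.6923)
H(p) = 0.8905
C = 1 - 0.8905 = 0.1095 bits/use


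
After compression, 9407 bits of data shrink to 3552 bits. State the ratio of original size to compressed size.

Compression ratio = Original / Compressed
= 9407 / 3552 = 2.65:1


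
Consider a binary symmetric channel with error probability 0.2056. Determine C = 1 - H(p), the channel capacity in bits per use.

For BSC with error probability p:
C = 1 - H(p) where H(p) is binary entropy
H(0.2056) = -0.2056 × log₂(0.2056) - 0.7944 × log₂(0.7944)
H(p) = 0.7330
C = 1 - 0.7330 = 0.2670 bits/use


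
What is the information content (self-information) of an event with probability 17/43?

Information content I(x) = -log₂(p(x))
I = -log₂(17/43) = -log₂(0.3953)
I = 1.3388 bits


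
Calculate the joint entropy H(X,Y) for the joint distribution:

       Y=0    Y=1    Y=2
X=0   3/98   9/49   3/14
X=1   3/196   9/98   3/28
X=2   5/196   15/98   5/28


H(X,Y) = -Σ p(x,y) log₂ p(x,y)
  p(0,0)=3/98: -0.0306 × log₂(0.0306) = 0.1540
  p(0,1)=9/49: -0.1837 × log₂(0.1837) = 0.4490
  p(0,2)=3/14: -0.2143 × log₂(0.2143) = 0.4762
  p(1,0)=3/196: -0.0153 × log₂(0.0153) = 0.0923
  p(1,1)=9/98: -0.0918 × log₂(0.0918) = 0.3164
  p(1,2)=3/28: -0.1071 × log₂(0.1071) = 0.3453
  p(2,0)=5/196: -0.0255 × log₂(0.0255) = 0.1350
  p(2,1)=15/98: -0.1531 × log₂(0.1531) = 0.4145
  p(2,2)=5/28: -0.1786 × log₂(0.1786) = 0.4438
H(X,Y) = 2.8265 bits


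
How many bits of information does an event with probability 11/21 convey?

Information content I(x) = -log₂(p(x))
I = -log₂(11/21) = -log₂(0.5238)
I = 0.9329 bits


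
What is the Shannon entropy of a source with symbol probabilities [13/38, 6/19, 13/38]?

H(X) = -Σ p(x) log₂ p(x)
  -13/38 × log₂(13/38) = 0.5294
  -6/19 × log₂(6/19) = 0.5251
  -13/38 × log₂(13/38) = 0.5294
H(X) = 1.5840 bits


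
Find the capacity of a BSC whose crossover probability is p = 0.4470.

For BSC with error probability p:
C = 1 - H(p) where H(p) is binary entropy
H(0.4470) = -0.4470 × log₂(0.4470) - 0.5530 × log₂(0.5530)
H(p) = 0.9919
C = 1 - 0.9919 = 0.0081 bits/use


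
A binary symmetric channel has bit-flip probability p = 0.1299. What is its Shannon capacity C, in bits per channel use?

For BSC with error probability p:
C = 1 - H(p) where H(p) is binary entropy
H(0.1299) = -0.1299 × log₂(0.1299) - 0.8701 × log₂(0.8701)
H(p) = 0.5572
C = 1 - 0.5572 = 0.4428 bits/use


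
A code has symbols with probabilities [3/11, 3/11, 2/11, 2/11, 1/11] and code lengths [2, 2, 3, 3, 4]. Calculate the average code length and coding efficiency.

Average length L = Σ p_i × l_i = 2.5455 bits
Entropy H = 2.2313 bits
Efficiency η = H/L × 100% = 87.66%


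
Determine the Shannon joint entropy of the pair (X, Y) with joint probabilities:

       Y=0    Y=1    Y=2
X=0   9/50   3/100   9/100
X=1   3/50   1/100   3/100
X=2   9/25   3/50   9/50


H(X,Y) = -Σ p(x,y) log₂ p(x,y)
  p(0,0)=9/50: -0.1800 × log₂(0.1800) = 0.4453
  p(0,1)=3/100: -0.0300 × log₂(0.0300) = 0.1518
  p(0,2)=9/100: -0.0900 × log₂(0.0900) = 0.3127
  p(1,0)=3/50: -0.0600 × log₂(0.0600) = 0.2435
  p(1,1)=1/100: -0.0100 × log₂(0.0100) = 0.0664
  p(1,2)=3/100: -0.0300 × log₂(0.0300) = 0.1518
  p(2,0)=9/25: -0.3600 × log₂(0.3600) = 0.5306
  p(2,1)=3/50: -0.0600 × log₂(0.0600) = 0.2435
  p(2,2)=9/50: -0.1800 × log₂(0.1800) = 0.4453
H(X,Y) = 2.5909 bits


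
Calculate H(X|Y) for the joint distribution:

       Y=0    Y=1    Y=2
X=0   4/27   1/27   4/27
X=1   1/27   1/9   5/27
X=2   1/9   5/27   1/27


H(X|Y) = Σ_y p(y) H(X|Y=y)
  p(Y=0) = 8/27, H(X|Y=0) = 1.4056
  p(Y=1) = 1/3, H(X|Y=1) = 1.3516
  p(Y=2) = 10/27, H(X|Y=2) = 1.3610
H(X|Y) = 0.2963×1.4056 + 0.3333×1.3516 + 0.3704×1.3610 = 1.3711 bits


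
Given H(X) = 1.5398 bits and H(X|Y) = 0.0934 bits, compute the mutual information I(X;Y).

I(X;Y) = H(X) - H(X|Y)
I(X;Y) = 1.5398 - 0.0934 = 1.4464 bits


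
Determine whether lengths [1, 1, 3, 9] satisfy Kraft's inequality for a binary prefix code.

Kraft inequality: Σ 2^(-l_i) ≤ 1 for prefix-free code
Calculating: 2^(-1) + 2^(-1) + 2^(-3) + 2^(-9)
= 0.5 + 0.5 + 0.125 + 0.001953125
= 1.1270
Since 1.1270 > 1, prefix-free code does not exist


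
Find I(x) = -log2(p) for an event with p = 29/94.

Information content I(x) = -log₂(p(x))
I = -log₂(29/94) = -log₂(0.3085)
I = 1.6966 bits


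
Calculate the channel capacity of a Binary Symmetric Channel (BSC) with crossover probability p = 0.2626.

For BSC with error probability p:
C = 1 - H(p) where H(p) is binary entropy
H(0.2626) = -0.2626 × log₂(0.2626) - 0.7374 × log₂(0.7374)
H(p) = 0.8306
C = 1 - 0.8306 = 0.1694 bits/use


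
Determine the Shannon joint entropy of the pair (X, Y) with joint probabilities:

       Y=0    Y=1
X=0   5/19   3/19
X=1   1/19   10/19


H(X,Y) = -Σ p(x,y) log₂ p(x,y)
  p(0,0)=5/19: -0.2632 × log₂(0.2632) = 0.5068
  p(0,1)=3/19: -0.1579 × log₂(0.1579) = 0.4205
  p(1,0)=1/19: -0.0526 × log₂(0.0526) = 0.2236
  p(1,1)=10/19: -0.5263 × log₂(0.5263) = 0.4874
H(X,Y) = 1.6383 bits


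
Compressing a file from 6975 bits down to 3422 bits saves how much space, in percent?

Space savings = (1 - Compressed/Original) × 100%
= (1 - 3422/6975) × 100%
= 50.94%


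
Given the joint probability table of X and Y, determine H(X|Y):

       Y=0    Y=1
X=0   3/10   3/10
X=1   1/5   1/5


H(X|Y) = Σ_y p(y) H(X|Y=y)
  p(Y=0) = 1/2, H(X|Y=0) = 0.9710
  p(Y=1) = 1/2, H(X|Y=1) = 0.9710
H(X|Y) = 0.5000×0.9710 + 0.5000×0.9710 = 0.9710 bits


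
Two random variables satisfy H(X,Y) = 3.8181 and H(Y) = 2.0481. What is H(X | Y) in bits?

Chain rule: H(X,Y) = H(X|Y) + H(Y)
H(X|Y) = H(X,Y) - H(Y) = 3.8181 - 2.0481 = 1.77 bits


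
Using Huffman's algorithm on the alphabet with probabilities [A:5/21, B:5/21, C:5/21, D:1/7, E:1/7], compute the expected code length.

Huffman tree construction:
Combine smallest probabilities repeatedly
Resulting codes:
  A: 00 (length 2)
  B: 01 (length 2)
  C: 10 (length 2)
  D: 110 (length 3)
  E: 111 (length 3)
Average length = Σ p(s) × length(s) = 2.2857 bits


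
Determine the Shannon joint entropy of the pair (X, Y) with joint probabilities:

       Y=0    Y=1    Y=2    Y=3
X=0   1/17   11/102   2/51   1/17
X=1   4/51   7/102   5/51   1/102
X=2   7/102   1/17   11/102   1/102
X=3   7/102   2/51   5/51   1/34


H(X,Y) = -Σ p(x,y) log₂ p(x,y)
  p(0,0)=1/17: -0.0588 × log₂(0.0588) = 0.2404
  p(0,1)=11/102: -0.1078 × log₂(0.1078) = 0.3465
  p(0,2)=2/51: -0.0392 × log₂(0.0392) = 0.1832
  p(0,3)=1/17: -0.0588 × log₂(0.0588) = 0.2404
  p(1,0)=4/51: -0.0784 × log₂(0.0784) = 0.2880
  p(1,1)=7/102: -0.0686 × log₂(0.0686) = 0.2652
  p(1,2)=5/51: -0.0980 × log₂(0.0980) = 0.3285
  p(1,3)=1/102: -0.0098 × log₂(0.0098) = 0.0654
  p(2,0)=7/102: -0.0686 × log₂(0.0686) = 0.2652
  p(2,1)=1/17: -0.0588 × log₂(0.0588) = 0.2404
  p(2,2)=11/102: -0.1078 × log₂(0.1078) = 0.3465
  p(2,3)=1/102: -0.0098 × log₂(0.0098) = 0.0654
  p(3,0)=7/102: -0.0686 × log₂(0.0686) = 0.2652
  p(3,1)=2/51: -0.0392 × log₂(0.0392) = 0.1832
  p(3,2)=5/51: -0.0980 × log₂(0.0980) = 0.3285
  p(3,3)=1/34: -0.0294 × log₂(0.0294) = 0.1496
H(X,Y) = 3.8020 bits


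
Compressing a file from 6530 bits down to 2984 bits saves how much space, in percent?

Space savings = (1 - Compressed/Original) × 100%
= (1 - 2984/6530) × 100%
= 54.30%


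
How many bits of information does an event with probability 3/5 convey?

Information content I(x) = -log₂(p(x))
I = -log₂(3/5) = -log₂(0.6000)
I = 0.7370 bits


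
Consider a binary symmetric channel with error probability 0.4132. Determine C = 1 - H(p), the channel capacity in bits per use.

For BSC with error probability p:
C = 1 - H(p) where H(p) is binary entropy
H(0.4132) = -0.4132 × log₂(0.4132) - 0.5868 × log₂(0.5868)
H(p) = 0.9782
C = 1 - 0.9782 = 0.0218 bits/use


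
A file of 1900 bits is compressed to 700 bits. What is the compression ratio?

Compression ratio = Original / Compressed
= 1900 / 700 = 2.71:1


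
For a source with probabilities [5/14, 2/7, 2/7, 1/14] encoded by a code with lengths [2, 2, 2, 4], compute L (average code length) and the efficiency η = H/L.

Average length L = Σ p_i × l_i = 2.1429 bits
Entropy H = 1.8352 bits
Efficiency η = H/L × 100% = 85.64%


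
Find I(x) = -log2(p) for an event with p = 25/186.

Information content I(x) = -log₂(p(x))
I = -log₂(25/186) = -log₂(0.1344)
I = 2.8953 bits


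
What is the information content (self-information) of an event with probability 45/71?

Information content I(x) = -log₂(p(x))
I = -log₂(45/71) = -log₂(0.6338)
I = 0.6579 bits


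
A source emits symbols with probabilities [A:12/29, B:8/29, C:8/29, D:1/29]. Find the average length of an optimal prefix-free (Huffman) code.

Huffman tree construction:
Combine smallest probabilities repeatedly
Resulting codes:
  A: 0 (length 1)
  B: 111 (length 3)
  C: 10 (length 2)
  D: 110 (length 3)
Average length = Σ p(s) × length(s) = 1.8966 bits


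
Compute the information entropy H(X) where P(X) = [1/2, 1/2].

H(X) = -Σ p(x) log₂ p(x)
  -1/2 × log₂(1/2) = 0.5000
  -1/2 × log₂(1/2) = 0.5000
H(X) = 1.0000 bits


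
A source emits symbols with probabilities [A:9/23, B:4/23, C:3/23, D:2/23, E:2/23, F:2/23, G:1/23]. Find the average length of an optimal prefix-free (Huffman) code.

Huffman tree construction:
Combine smallest probabilities repeatedly
Resulting codes:
  A: 0 (length 1)
  B: 110 (length 3)
  C: 100 (length 3)
  D: 1011 (length 4)
  E: 1110 (length 4)
  F: 1111 (length 4)
  G: 1010 (length 4)
Average length = Σ p(s) × length(s) = 2.5217 bits


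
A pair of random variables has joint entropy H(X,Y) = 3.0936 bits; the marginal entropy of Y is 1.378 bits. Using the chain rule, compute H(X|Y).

Chain rule: H(X,Y) = H(X|Y) + H(Y)
H(X|Y) = H(X,Y) - H(Y) = 3.0936 - 1.378 = 1.7156 bits


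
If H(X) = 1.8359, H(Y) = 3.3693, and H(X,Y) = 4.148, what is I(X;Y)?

I(X;Y) = H(X) + H(Y) - H(X,Y)
I(X;Y) = 1.8359 + 3.3693 - 4.148 = 1.0572 bits


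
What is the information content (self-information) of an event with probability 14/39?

Information content I(x) = -log₂(p(x))
I = -log₂(14/39) = -log₂(0.3590)
I = 1.4780 bits


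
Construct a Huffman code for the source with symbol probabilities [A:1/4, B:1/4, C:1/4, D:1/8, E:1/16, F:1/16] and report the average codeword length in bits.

Huffman tree construction:
Combine smallest probabilities repeatedly
Resulting codes:
  A: 00 (length 2)
  B: 01 (length 2)
  C: 10 (length 2)
  D: 110 (length 3)
  E: 1110 (length 4)
  F: 1111 (length 4)
Average length = Σ p(s) × length(s) = 2.3750 bits


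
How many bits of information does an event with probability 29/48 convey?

Information content I(x) = -log₂(p(x))
I = -log₂(29/48) = -log₂(0.6042)
I = 0.7270 bits


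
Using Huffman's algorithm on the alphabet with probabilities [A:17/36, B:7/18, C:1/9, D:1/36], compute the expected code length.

Huffman tree construction:
Combine smallest probabilities repeatedly
Resulting codes:
  A: 0 (length 1)
  B: 11 (length 2)
  C: 101 (length 3)
  D: 100 (length 3)
Average length = Σ p(s) × length(s) = 1.6667 bits


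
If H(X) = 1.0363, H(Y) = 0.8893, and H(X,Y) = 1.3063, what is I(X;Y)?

I(X;Y) = H(X) + H(Y) - H(X,Y)
I(X;Y) = 1.0363 + 0.8893 - 1.3063 = 0.6193 bits


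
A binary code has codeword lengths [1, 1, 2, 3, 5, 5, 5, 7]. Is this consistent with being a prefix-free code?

Kraft inequality: Σ 2^(-l_i) ≤ 1 for prefix-free code
Calculating: 2^(-1) + 2^(-1) + 2^(-2) + 2^(-3) + 2^(-5) + 2^(-5) + 2^(-5) + 2^(-7)
= 0.5 + 0.5 + 0.25 + 0.125 + 0.03125 + 0.03125 + 0.03125 + 0.0078125
= 1.4766
Since 1.4766 > 1, prefix-free code does not exist


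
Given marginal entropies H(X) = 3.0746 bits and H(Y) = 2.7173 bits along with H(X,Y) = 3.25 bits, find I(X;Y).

I(X;Y) = H(X) + H(Y) - H(X,Y)
I(X;Y) = 3.0746 + 2.7173 - 3.25 = 2.5419 bits


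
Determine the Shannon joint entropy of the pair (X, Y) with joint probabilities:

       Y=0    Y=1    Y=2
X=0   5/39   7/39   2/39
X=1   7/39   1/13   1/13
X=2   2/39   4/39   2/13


H(X,Y) = -Σ p(x,y) log₂ p(x,y)
  p(0,0)=5/39: -0.1282 × log₂(0.1282) = 0.3799
  p(0,1)=7/39: -0.1795 × log₂(0.1795) = 0.4448
  p(0,2)=2/39: -0.0513 × log₂(0.0513) = 0.2198
  p(1,0)=7/39: -0.1795 × log₂(0.1795) = 0.4448
  p(1,1)=1/13: -0.0769 × log₂(0.0769) = 0.2846
  p(1,2)=1/13: -0.0769 × log₂(0.0769) = 0.2846
  p(2,0)=2/39: -0.0513 × log₂(0.0513) = 0.2198
  p(2,1)=4/39: -0.1026 × log₂(0.1026) = 0.3370
  p(2,2)=2/13: -0.1538 × log₂(0.1538) = 0.4155
H(X,Y) = 3.0307 bits


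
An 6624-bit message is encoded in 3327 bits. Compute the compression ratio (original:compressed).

Compression ratio = Original / Compressed
= 6624 / 3327 = 1.99:1


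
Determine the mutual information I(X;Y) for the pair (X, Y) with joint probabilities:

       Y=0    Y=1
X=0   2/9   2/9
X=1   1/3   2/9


H(X) = 0.9911, H(Y) = 0.9911, H(X,Y) = 1.9749
I(X;Y) = H(X) + H(Y) - H(X,Y) = 0.0072 bits


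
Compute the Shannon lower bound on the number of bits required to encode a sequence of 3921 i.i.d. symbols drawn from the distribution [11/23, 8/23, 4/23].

Entropy H = 1.4777 bits/symbol
Minimum bits = H × n = 1.4777 × 3921
= 5794.25 bits


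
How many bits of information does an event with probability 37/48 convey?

Information content I(x) = -log₂(p(x))
I = -log₂(37/48) = -log₂(0.7708)
I = 0.3755 bits


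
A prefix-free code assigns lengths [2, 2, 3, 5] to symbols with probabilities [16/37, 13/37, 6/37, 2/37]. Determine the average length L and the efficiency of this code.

Average length L = Σ p_i × l_i = 2.3243 bits
Entropy H = 1.7063 bits
Efficiency η = H/L × 100% = 73.41%


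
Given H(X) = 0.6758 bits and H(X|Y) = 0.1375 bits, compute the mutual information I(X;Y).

I(X;Y) = H(X) - H(X|Y)
I(X;Y) = 0.6758 - 0.1375 = 0.5383 bits


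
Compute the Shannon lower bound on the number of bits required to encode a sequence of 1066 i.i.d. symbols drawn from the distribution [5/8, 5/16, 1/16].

Entropy H = 1.1982 bits/symbol
Minimum bits = H × n = 1.1982 × 1066
= 1277.27 bits


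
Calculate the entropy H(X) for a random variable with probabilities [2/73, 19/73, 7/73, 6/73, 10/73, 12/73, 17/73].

H(X) = -Σ p(x) log₂ p(x)
  -2/73 × log₂(2/73) = 0.1422
  -19/73 × log₂(19/73) = 0.5054
  -7/73 × log₂(7/73) = 0.3243
  -6/73 × log₂(6/73) = 0.2963
  -10/73 × log₂(10/73) = 0.3929
  -12/73 × log₂(12/73) = 0.4282
  -17/73 × log₂(17/73) = 0.4896
H(X) = 2.5789 bits


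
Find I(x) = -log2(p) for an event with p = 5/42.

Information content I(x) = -log₂(p(x))
I = -log₂(5/42) = -log₂(0.1190)
I = 3.0704 bits


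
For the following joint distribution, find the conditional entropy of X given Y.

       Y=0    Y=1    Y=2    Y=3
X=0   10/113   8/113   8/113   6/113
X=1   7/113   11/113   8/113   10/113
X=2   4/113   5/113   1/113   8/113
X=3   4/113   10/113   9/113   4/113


H(X|Y) = Σ_y p(y) H(X|Y=y)
  p(Y=0) = 25/113, H(X|Y=0) = 1.8890
  p(Y=1) = 34/113, H(X|Y=1) = 1.9439
  p(Y=2) = 26/113, H(X|Y=2) = 1.7570
  p(Y=3) = 28/113, H(X|Y=3) = 1.9242
H(X|Y) = 0.2212×1.8890 + 0.3009×1.9439 + 0.2301×1.7570 + 0.2478×1.9242 = 1.8839 bits


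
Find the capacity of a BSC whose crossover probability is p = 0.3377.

For BSC with error probability p:
C = 1 - H(p) where H(p) is binary entropy
H(0.3377) = -0.3377 × log₂(0.3377) - 0.6623 × log₂(0.6623)
H(p) = 0.9226
C = 1 - 0.9226 = 0.0774 bits/use


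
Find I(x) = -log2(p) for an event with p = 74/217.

Information content I(x) = -log₂(p(x))
I = -log₂(74/217) = -log₂(0.3410)
I = 1.5521 bits


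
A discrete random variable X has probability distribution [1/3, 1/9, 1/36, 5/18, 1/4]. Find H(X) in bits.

H(X) = -Σ p(x) log₂ p(x)
  -1/3 × log₂(1/3) = 0.5283
  -1/9 × log₂(1/9) = 0.3522
  -1/36 × log₂(1/36) = 0.1436
  -5/18 × log₂(5/18) = 0.5133
  -1/4 × log₂(1/4) = 0.5000
H(X) = 2.0375 bits


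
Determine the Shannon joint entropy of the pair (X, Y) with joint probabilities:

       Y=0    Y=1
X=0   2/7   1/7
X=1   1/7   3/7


H(X,Y) = -Σ p(x,y) log₂ p(x,y)
  p(0,0)=2/7: -0.2857 × log₂(0.2857) = 0.5164
  p(0,1)=1/7: -0.1429 × log₂(0.1429) = 0.4011
  p(1,0)=1/7: -0.1429 × log₂(0.1429) = 0.4011
  p(1,1)=3/7: -0.4286 × log₂(0.4286) = 0.5239
H(X,Y) = 1.8424 bits


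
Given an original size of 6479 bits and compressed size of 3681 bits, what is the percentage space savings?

Space savings = (1 - Compressed/Original) × 100%
= (1 - 3681/6479) × 100%
= 43.19%


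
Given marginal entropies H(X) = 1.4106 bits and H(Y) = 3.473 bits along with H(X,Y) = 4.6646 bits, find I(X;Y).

I(X;Y) = H(X) + H(Y) - H(X,Y)
I(X;Y) = 1.4106 + 3.473 - 4.6646 = 0.219 bits


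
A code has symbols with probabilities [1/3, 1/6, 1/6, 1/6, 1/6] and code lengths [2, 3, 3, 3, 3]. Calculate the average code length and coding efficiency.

Average length L = Σ p_i × l_i = 2.6667 bits
Entropy H = 2.2516 bits
Efficiency η = H/L × 100% = 84.44%


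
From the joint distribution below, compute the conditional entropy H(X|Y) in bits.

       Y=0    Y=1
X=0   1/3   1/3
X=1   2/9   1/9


H(X|Y) = Σ_y p(y) H(X|Y=y)
  p(Y=0) = 5/9, H(X|Y=0) = 0.9710
  p(Y=1) = 4/9, H(X|Y=1) = 0.8113
H(X|Y) = 0.5556×0.9710 + 0.4444×0.8113 = 0.9000 bits


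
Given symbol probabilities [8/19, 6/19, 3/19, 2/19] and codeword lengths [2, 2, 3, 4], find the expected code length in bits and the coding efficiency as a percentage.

Average length L = Σ p_i × l_i = 2.3684 bits
Entropy H = 1.8129 bits
Efficiency η = H/L × 100% = 76.55%


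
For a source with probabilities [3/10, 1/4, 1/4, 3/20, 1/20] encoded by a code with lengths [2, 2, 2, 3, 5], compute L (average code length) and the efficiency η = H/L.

Average length L = Σ p_i × l_i = 2.3000 bits
Entropy H = 2.1477 bits
Efficiency η = H/L × 100% = 93.38%


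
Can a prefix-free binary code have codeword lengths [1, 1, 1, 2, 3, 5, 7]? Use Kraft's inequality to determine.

Kraft inequality: Σ 2^(-l_i) ≤ 1 for prefix-free code
Calculating: 2^(-1) + 2^(-1) + 2^(-1) + 2^(-2) + 2^(-3) + 2^(-5) + 2^(-7)
= 0.5 + 0.5 + 0.5 + 0.25 + 0.125 + 0.03125 + 0.0078125
= 1.9141
Since 1.9141 > 1, prefix-free code does not exist


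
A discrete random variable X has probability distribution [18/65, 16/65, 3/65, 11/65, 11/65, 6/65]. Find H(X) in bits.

H(X) = -Σ p(x) log₂ p(x)
  -18/65 × log₂(18/65) = 0.5130
  -16/65 × log₂(16/65) = 0.4978
  -3/65 × log₂(3/65) = 0.2048
  -11/65 × log₂(11/65) = 0.4337
  -11/65 × log₂(11/65) = 0.4337
  -6/65 × log₂(6/65) = 0.3173
H(X) = 2.4004 bits


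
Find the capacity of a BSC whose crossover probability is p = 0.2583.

For BSC with error probability p:
C = 1 - H(p) where H(p) is binary entropy
H(0.2583) = -0.2583 × log₂(0.2583) - 0.7417 × log₂(0.7417)
H(p) = 0.8242
C = 1 - 0.8242 = 0.1758 bits/use


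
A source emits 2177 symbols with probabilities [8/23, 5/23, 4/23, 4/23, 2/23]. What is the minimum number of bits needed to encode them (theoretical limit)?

Entropy H = 2.1927 bits/symbol
Minimum bits = H × n = 2.1927 × 2177
= 4773.53 bits


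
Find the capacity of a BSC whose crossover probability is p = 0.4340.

For BSC with error probability p:
C = 1 - H(p) where H(p) is binary entropy
H(0.4340) = -0.4340 × log₂(0.4340) - 0.5660 × log₂(0.5660)
H(p) = 0.9874
C = 1 - 0.9874 = 0.0126 bits/use


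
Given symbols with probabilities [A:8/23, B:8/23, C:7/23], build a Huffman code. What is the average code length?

Huffman tree construction:
Combine smallest probabilities repeatedly
Resulting codes:
  A: 11 (length 2)
  B: 0 (length 1)
  C: 10 (length 2)
Average length = Σ p(s) × length(s) = 1.6522 bits


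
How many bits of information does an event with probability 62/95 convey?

Information content I(x) = -log₂(p(x))
I = -log₂(62/95) = -log₂(0.6526)
I = 0.6157 bits


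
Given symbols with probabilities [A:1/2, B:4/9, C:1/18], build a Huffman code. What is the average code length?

Huffman tree construction:
Combine smallest probabilities repeatedly
Resulting codes:
  A: 0 (length 1)
  B: 11 (length 2)
  C: 10 (length 2)
Average length = Σ p(s) × length(s) = 1.5000 bits


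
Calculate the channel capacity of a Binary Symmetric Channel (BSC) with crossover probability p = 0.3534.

For BSC with error probability p:
C = 1 - H(p) where H(p) is binary entropy
H(0.3534) = -0.3534 × log₂(0.3534) - 0.6466 × log₂(0.6466)
H(p) = 0.9371
C = 1 - 0.9371 = 0.0629 bits/use


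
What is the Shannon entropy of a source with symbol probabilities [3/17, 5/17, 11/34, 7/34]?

H(X) = -Σ p(x) log₂ p(x)
  -3/17 × log₂(3/17) = 0.4416
  -5/17 × log₂(5/17) = 0.5193
  -11/34 × log₂(11/34) = 0.5267
  -7/34 × log₂(7/34) = 0.4694
H(X) = 1.9570 bits


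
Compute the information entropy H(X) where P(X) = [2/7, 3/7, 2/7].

H(X) = -Σ p(x) log₂ p(x)
  -2/7 × log₂(2/7) = 0.5164
  -3/7 × log₂(3/7) = 0.5239
  -2/7 × log₂(2/7) = 0.5164
H(X) = 1.5567 bits


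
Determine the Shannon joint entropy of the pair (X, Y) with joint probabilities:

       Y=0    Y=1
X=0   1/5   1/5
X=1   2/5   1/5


H(X,Y) = -Σ p(x,y) log₂ p(x,y)
  p(0,0)=1/5: -0.2000 × log₂(0.2000) = 0.4644
  p(0,1)=1/5: -0.2000 × log₂(0.2000) = 0.4644
  p(1,0)=2/5: -0.4000 × log₂(0.4000) = 0.5288
  p(1,1)=1/5: -0.2000 × log₂(0.2000) = 0.4644
H(X,Y) = 1.9219 bits


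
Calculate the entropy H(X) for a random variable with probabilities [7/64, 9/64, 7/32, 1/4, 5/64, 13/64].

H(X) = -Σ p(x) log₂ p(x)
  -7/64 × log₂(7/64) = 0.3492
  -9/64 × log₂(9/64) = 0.3980
  -7/32 × log₂(7/32) = 0.4796
  -1/4 × log₂(1/4) = 0.5000
  -5/64 × log₂(5/64) = 0.2873
  -13/64 × log₂(13/64) = 0.4671
H(X) = 2.4813 bits


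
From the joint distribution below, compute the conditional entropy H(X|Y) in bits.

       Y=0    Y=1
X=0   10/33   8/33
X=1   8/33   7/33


H(X|Y) = Σ_y p(y) H(X|Y=y)
  p(Y=0) = 6/11, H(X|Y=0) = 0.9911
  p(Y=1) = 5/11, H(X|Y=1) = 0.9968
H(X|Y) = 0.5455×0.9911 + 0.4545×0.9968 = 0.9937 bits


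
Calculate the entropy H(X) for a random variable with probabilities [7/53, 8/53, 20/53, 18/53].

H(X) = -Σ p(x) log₂ p(x)
  -7/53 × log₂(7/53) = 0.3857
  -8/53 × log₂(8/53) = 0.4118
  -20/53 × log₂(20/53) = 0.5306
  -18/53 × log₂(18/53) = 0.5291
H(X) = 1.8572 bits


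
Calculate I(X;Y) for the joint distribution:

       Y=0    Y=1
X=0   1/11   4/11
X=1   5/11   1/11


H(X) = 0.9940, H(Y) = 0.9940, H(X,Y) = 1.6767
I(X;Y) = H(X) + H(Y) - H(X,Y) = 0.3113 bits


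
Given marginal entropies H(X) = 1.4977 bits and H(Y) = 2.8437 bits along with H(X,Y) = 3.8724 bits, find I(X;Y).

I(X;Y) = H(X) + H(Y) - H(X,Y)
I(X;Y) = 1.4977 + 2.8437 - 3.8724 = 0.469 bits


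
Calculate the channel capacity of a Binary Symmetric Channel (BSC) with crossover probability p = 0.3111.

For BSC with error probability p:
C = 1 - H(p) where H(p) is binary entropy
H(0.3111) = -0.3111 × log₂(0.3111) - 0.6889 × log₂(0.6889)
H(p) = 0.8944
C = 1 - 0.8944 = 0.1056 bits/use


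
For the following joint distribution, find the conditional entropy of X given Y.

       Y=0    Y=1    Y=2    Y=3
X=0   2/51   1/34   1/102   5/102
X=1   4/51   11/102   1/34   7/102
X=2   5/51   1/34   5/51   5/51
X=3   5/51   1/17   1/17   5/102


H(X|Y) = Σ_y p(y) H(X|Y=y)
  p(Y=0) = 16/51, H(X|Y=0) = 1.9238
  p(Y=1) = 23/102, H(X|Y=1) = 1.7812
  p(Y=2) = 10/51, H(X|Y=2) = 1.6477
  p(Y=3) = 9/34, H(X|Y=3) = 1.9367
H(X|Y) = 0.3137×1.9238 + 0.2255×1.7812 + 0.1961×1.6477 + 0.2647×1.9367 = 1.8409 bits


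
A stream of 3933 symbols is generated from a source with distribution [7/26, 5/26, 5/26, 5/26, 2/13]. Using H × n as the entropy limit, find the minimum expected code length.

Entropy H = 2.2973 bits/symbol
Minimum bits = H × n = 2.2973 × 3933
= 9035.47 bits


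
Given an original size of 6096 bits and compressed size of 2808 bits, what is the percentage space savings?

Space savings = (1 - Compressed/Original) × 100%
= (1 - 2808/6096) × 100%
= 53.94%


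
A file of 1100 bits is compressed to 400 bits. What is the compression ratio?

Compression ratio = Original / Compressed
= 1100 / 400 = 2.75:1


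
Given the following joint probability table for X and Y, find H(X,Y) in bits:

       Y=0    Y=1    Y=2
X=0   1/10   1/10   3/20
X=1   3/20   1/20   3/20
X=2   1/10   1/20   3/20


H(X,Y) = -Σ p(x,y) log₂ p(x,y)
  p(0,0)=1/10: -0.1000 × log₂(0.1000) = 0.3322
  p(0,1)=1/10: -0.1000 × log₂(0.1000) = 0.3322
  p(0,2)=3/20: -0.1500 × log₂(0.1500) = 0.4105
  p(1,0)=3/20: -0.1500 × log₂(0.1500) = 0.4105
  p(1,1)=1/20: -0.0500 × log₂(0.0500) = 0.2161
  p(1,2)=3/20: -0.1500 × log₂(0.1500) = 0.4105
  p(2,0)=1/10: -0.1000 × log₂(0.1000) = 0.3322
  p(2,1)=1/20: -0.0500 × log₂(0.0500) = 0.2161
  p(2,2)=3/20: -0.1500 × log₂(0.1500) = 0.4105
H(X,Y) = 3.0710 bits


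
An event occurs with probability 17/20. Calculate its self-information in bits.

Information content I(x) = -log₂(p(x))
I = -log₂(17/20) = -log₂(0.8500)
I = 0.2345 bits


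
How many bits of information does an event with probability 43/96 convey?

Information content I(x) = -log₂(p(x))
I = -log₂(43/96) = -log₂(0.4479)
I = 1.1587 bits


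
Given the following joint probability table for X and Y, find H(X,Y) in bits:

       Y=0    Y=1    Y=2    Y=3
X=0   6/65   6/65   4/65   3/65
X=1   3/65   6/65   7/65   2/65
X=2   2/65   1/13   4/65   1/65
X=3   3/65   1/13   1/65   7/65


H(X,Y) = -Σ p(x,y) log₂ p(x,y)
  p(0,0)=6/65: -0.0923 × log₂(0.0923) = 0.3173
  p(0,1)=6/65: -0.0923 × log₂(0.0923) = 0.3173
  p(0,2)=4/65: -0.0615 × log₂(0.0615) = 0.2475
  p(0,3)=3/65: -0.0462 × log₂(0.0462) = 0.2048
  p(1,0)=3/65: -0.0462 × log₂(0.0462) = 0.2048
  p(1,1)=6/65: -0.0923 × log₂(0.0923) = 0.3173
  p(1,2)=7/65: -0.1077 × log₂(0.1077) = 0.3462
  p(1,3)=2/65: -0.0308 × log₂(0.0308) = 0.1545
  p(2,0)=2/65: -0.0308 × log₂(0.0308) = 0.1545
  p(2,1)=1/13: -0.0769 × log₂(0.0769) = 0.2846
  p(2,2)=4/65: -0.0615 × log₂(0.0615) = 0.2475
  p(2,3)=1/65: -0.0154 × log₂(0.0154) = 0.0927
  p(3,0)=3/65: -0.0462 × log₂(0.0462) = 0.2048
  p(3,1)=1/13: -0.0769 × log₂(0.0769) = 0.2846
  p(3,2)=1/65: -0.0154 × log₂(0.0154) = 0.0927
  p(3,3)=7/65: -0.1077 × log₂(0.1077) = 0.3462
H(X,Y) = 3.8175 bits


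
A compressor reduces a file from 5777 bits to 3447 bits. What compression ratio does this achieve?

Compression ratio = Original / Compressed
= 5777 / 3447 = 1.68:1


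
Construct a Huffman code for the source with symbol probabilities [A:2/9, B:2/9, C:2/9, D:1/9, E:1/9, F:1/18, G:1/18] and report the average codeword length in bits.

Huffman tree construction:
Combine smallest probabilities repeatedly
Resulting codes:
  A: 111 (length 3)
  B: 00 (length 2)
  C: 01 (length 2)
  D: 100 (length 3)
  E: 101 (length 3)
  F: 1100 (length 4)
  G: 1101 (length 4)
Average length = Σ p(s) × length(s) = 2.6667 bits


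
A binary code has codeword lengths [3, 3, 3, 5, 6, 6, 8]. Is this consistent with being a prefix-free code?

Kraft inequality: Σ 2^(-l_i) ≤ 1 for prefix-free code
Calculating: 2^(-3) + 2^(-3) + 2^(-3) + 2^(-5) + 2^(-6) + 2^(-6) + 2^(-8)
= 0.125 + 0.125 + 0.125 + 0.03125 + 0.015625 + 0.015625 + 0.00390625
= 0.4414
Since 0.4414 ≤ 1, prefix-free code exists


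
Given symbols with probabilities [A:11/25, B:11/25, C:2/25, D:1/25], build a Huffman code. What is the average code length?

Huffman tree construction:
Combine smallest probabilities repeatedly
Resulting codes:
  A: 11 (length 2)
  B: 0 (length 1)
  C: 101 (length 3)
  D: 100 (length 3)
Average length = Σ p(s) × length(s) = 1.6800 bits


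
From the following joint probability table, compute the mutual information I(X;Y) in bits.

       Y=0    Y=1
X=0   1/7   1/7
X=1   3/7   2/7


H(X) = 0.8631, H(Y) = 0.9852, H(X,Y) = 1.8424
I(X;Y) = H(X) + H(Y) - H(X,Y) = 0.0060 bits


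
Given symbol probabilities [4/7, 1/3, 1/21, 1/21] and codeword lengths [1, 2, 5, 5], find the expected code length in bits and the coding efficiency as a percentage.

Average length L = Σ p_i × l_i = 1.7143 bits
Entropy H = 1.4080 bits
Efficiency η = H/L × 100% = 82.13%


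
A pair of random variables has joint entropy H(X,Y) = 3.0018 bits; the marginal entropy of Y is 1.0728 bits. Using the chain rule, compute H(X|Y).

Chain rule: H(X,Y) = H(X|Y) + H(Y)
H(X|Y) = H(X,Y) - H(Y) = 3.0018 - 1.0728 = 1.929 bits


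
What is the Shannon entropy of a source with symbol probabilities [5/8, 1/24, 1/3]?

H(X) = -Σ p(x) log₂ p(x)
  -5/8 × log₂(5/8) = 0.4238
  -1/24 × log₂(1/24) = 0.1910
  -1/3 × log₂(1/3) = 0.5283
H(X) = 1.1432 bits


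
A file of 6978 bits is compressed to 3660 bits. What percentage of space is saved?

Space savings = (1 - Compressed/Original) × 100%
= (1 - 3660/6978) × 100%
= 47.55%


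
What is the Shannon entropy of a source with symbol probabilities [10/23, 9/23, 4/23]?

H(X) = -Σ p(x) log₂ p(x)
  -10/23 × log₂(10/23) = 0.5224
  -9/23 × log₂(9/23) = 0.5297
  -4/23 × log₂(4/23) = 0.4389
H(X) = 1.4910 bits


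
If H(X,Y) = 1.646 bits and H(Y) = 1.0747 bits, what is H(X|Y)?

Chain rule: H(X,Y) = H(X|Y) + H(Y)
H(X|Y) = H(X,Y) - H(Y) = 1.646 - 1.0747 = 0.5713 bits


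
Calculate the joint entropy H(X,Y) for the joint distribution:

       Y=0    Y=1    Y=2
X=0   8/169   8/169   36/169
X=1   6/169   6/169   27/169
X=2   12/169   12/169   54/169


H(X,Y) = -Σ p(x,y) log₂ p(x,y)
  p(0,0)=8/169: -0.0473 × log₂(0.0473) = 0.2083
  p(0,1)=8/169: -0.0473 × log₂(0.0473) = 0.2083
  p(0,2)=36/169: -0.2130 × log₂(0.2130) = 0.4752
  p(1,0)=6/169: -0.0355 × log₂(0.0355) = 0.1710
  p(1,1)=6/169: -0.0355 × log₂(0.0355) = 0.1710
  p(1,2)=27/169: -0.1598 × log₂(0.1598) = 0.4227
  p(2,0)=12/169: -0.0710 × log₂(0.0710) = 0.2710
  p(2,1)=12/169: -0.0710 × log₂(0.0710) = 0.2710
  p(2,2)=54/169: -0.3195 × log₂(0.3195) = 0.5259
H(X,Y) = 2.7244 bits


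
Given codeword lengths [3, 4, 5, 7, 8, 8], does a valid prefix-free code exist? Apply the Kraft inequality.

Kraft inequality: Σ 2^(-l_i) ≤ 1 for prefix-free code
Calculating: 2^(-3) + 2^(-4) + 2^(-5) + 2^(-7) + 2^(-8) + 2^(-8)
= 0.125 + 0.0625 + 0.03125 + 0.0078125 + 0.00390625 + 0.00390625
= 0.2344
Since 0.2344 ≤ 1, prefix-free code exists


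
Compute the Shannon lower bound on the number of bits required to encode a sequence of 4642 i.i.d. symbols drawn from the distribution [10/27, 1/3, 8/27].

Entropy H = 1.5790 bits/symbol
Minimum bits = H × n = 1.5790 × 4642
= 7329.78 bits


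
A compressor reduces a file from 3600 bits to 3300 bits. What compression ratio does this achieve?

Compression ratio = Original / Compressed
= 3600 / 3300 = 1.09:1


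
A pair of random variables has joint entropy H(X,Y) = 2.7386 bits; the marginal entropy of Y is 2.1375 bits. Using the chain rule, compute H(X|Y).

Chain rule: H(X,Y) = H(X|Y) + H(Y)
H(X|Y) = H(X,Y) - H(Y) = 2.7386 - 2.1375 = 0.6011 bits


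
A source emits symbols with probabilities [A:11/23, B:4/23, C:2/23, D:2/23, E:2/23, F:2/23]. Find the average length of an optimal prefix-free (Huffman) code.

Huffman tree construction:
Combine smallest probabilities repeatedly
Resulting codes:
  A: 0 (length 1)
  B: 110 (length 3)
  C: 1110 (length 4)
  D: 1111 (length 4)
  E: 100 (length 3)
  F: 101 (length 3)
Average length = Σ p(s) × length(s) = 2.2174 bits


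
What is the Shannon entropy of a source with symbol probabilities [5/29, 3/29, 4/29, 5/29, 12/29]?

H(X) = -Σ p(x) log₂ p(x)
  -5/29 × log₂(5/29) = 0.4373
  -3/29 × log₂(3/29) = 0.3386
  -4/29 × log₂(4/29) = 0.3942
  -5/29 × log₂(5/29) = 0.4373
  -12/29 × log₂(12/29) = 0.5268
H(X) = 2.1341 bits


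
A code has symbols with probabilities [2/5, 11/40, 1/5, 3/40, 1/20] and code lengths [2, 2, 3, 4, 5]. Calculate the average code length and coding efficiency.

Average length L = Σ p_i × l_i = 2.5000 bits
Entropy H = 2.0017 bits
Efficiency η = H/L × 100% = 80.07%
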